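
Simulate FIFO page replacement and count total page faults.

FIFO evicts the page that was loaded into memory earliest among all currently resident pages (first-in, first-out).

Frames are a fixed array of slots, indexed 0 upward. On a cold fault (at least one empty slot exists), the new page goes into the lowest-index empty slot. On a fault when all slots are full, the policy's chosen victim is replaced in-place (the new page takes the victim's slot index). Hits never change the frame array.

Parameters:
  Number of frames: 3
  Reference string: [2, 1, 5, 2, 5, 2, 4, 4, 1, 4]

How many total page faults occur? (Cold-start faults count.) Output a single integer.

Step 0: ref 2 → FAULT, frames=[2,-,-]
Step 1: ref 1 → FAULT, frames=[2,1,-]
Step 2: ref 5 → FAULT, frames=[2,1,5]
Step 3: ref 2 → HIT, frames=[2,1,5]
Step 4: ref 5 → HIT, frames=[2,1,5]
Step 5: ref 2 → HIT, frames=[2,1,5]
Step 6: ref 4 → FAULT (evict 2), frames=[4,1,5]
Step 7: ref 4 → HIT, frames=[4,1,5]
Step 8: ref 1 → HIT, frames=[4,1,5]
Step 9: ref 4 → HIT, frames=[4,1,5]
Total faults: 4

Answer: 4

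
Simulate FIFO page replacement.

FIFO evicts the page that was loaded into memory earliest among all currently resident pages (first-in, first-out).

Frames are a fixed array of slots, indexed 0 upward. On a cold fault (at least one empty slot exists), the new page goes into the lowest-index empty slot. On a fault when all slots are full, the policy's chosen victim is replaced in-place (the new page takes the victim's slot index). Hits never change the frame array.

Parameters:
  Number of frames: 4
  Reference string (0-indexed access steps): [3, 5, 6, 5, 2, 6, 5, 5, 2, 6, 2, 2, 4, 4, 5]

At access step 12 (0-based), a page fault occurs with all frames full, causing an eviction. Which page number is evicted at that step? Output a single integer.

Step 0: ref 3 -> FAULT, frames=[3,-,-,-]
Step 1: ref 5 -> FAULT, frames=[3,5,-,-]
Step 2: ref 6 -> FAULT, frames=[3,5,6,-]
Step 3: ref 5 -> HIT, frames=[3,5,6,-]
Step 4: ref 2 -> FAULT, frames=[3,5,6,2]
Step 5: ref 6 -> HIT, frames=[3,5,6,2]
Step 6: ref 5 -> HIT, frames=[3,5,6,2]
Step 7: ref 5 -> HIT, frames=[3,5,6,2]
Step 8: ref 2 -> HIT, frames=[3,5,6,2]
Step 9: ref 6 -> HIT, frames=[3,5,6,2]
Step 10: ref 2 -> HIT, frames=[3,5,6,2]
Step 11: ref 2 -> HIT, frames=[3,5,6,2]
Step 12: ref 4 -> FAULT, evict 3, frames=[4,5,6,2]
At step 12: evicted page 3

Answer: 3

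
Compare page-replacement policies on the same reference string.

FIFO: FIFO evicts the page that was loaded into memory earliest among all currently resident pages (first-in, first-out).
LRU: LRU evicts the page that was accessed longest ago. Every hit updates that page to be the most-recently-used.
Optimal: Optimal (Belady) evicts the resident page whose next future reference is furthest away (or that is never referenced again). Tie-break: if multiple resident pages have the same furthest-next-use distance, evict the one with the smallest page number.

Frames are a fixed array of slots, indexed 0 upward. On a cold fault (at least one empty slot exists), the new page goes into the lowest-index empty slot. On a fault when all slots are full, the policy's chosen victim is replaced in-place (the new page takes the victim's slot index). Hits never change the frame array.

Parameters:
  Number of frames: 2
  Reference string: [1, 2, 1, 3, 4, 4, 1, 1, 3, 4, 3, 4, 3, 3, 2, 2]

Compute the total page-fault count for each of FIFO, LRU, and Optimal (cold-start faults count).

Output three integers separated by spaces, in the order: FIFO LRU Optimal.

--- FIFO ---
  step 0: ref 1 -> FAULT, frames=[1,-] (faults so far: 1)
  step 1: ref 2 -> FAULT, frames=[1,2] (faults so far: 2)
  step 2: ref 1 -> HIT, frames=[1,2] (faults so far: 2)
  step 3: ref 3 -> FAULT, evict 1, frames=[3,2] (faults so far: 3)
  step 4: ref 4 -> FAULT, evict 2, frames=[3,4] (faults so far: 4)
  step 5: ref 4 -> HIT, frames=[3,4] (faults so far: 4)
  step 6: ref 1 -> FAULT, evict 3, frames=[1,4] (faults so far: 5)
  step 7: ref 1 -> HIT, frames=[1,4] (faults so far: 5)
  step 8: ref 3 -> FAULT, evict 4, frames=[1,3] (faults so far: 6)
  step 9: ref 4 -> FAULT, evict 1, frames=[4,3] (faults so far: 7)
  step 10: ref 3 -> HIT, frames=[4,3] (faults so far: 7)
  step 11: ref 4 -> HIT, frames=[4,3] (faults so far: 7)
  step 12: ref 3 -> HIT, frames=[4,3] (faults so far: 7)
  step 13: ref 3 -> HIT, frames=[4,3] (faults so far: 7)
  step 14: ref 2 -> FAULT, evict 3, frames=[4,2] (faults so far: 8)
  step 15: ref 2 -> HIT, frames=[4,2] (faults so far: 8)
  FIFO total faults: 8
--- LRU ---
  step 0: ref 1 -> FAULT, frames=[1,-] (faults so far: 1)
  step 1: ref 2 -> FAULT, frames=[1,2] (faults so far: 2)
  step 2: ref 1 -> HIT, frames=[1,2] (faults so far: 2)
  step 3: ref 3 -> FAULT, evict 2, frames=[1,3] (faults so far: 3)
  step 4: ref 4 -> FAULT, evict 1, frames=[4,3] (faults so far: 4)
  step 5: ref 4 -> HIT, frames=[4,3] (faults so far: 4)
  step 6: ref 1 -> FAULT, evict 3, frames=[4,1] (faults so far: 5)
  step 7: ref 1 -> HIT, frames=[4,1] (faults so far: 5)
  step 8: ref 3 -> FAULT, evict 4, frames=[3,1] (faults so far: 6)
  step 9: ref 4 -> FAULT, evict 1, frames=[3,4] (faults so far: 7)
  step 10: ref 3 -> HIT, frames=[3,4] (faults so far: 7)
  step 11: ref 4 -> HIT, frames=[3,4] (faults so far: 7)
  step 12: ref 3 -> HIT, frames=[3,4] (faults so far: 7)
  step 13: ref 3 -> HIT, frames=[3,4] (faults so far: 7)
  step 14: ref 2 -> FAULT, evict 4, frames=[3,2] (faults so far: 8)
  step 15: ref 2 -> HIT, frames=[3,2] (faults so far: 8)
  LRU total faults: 8
--- Optimal ---
  step 0: ref 1 -> FAULT, frames=[1,-] (faults so far: 1)
  step 1: ref 2 -> FAULT, frames=[1,2] (faults so far: 2)
  step 2: ref 1 -> HIT, frames=[1,2] (faults so far: 2)
  step 3: ref 3 -> FAULT, evict 2, frames=[1,3] (faults so far: 3)
  step 4: ref 4 -> FAULT, evict 3, frames=[1,4] (faults so far: 4)
  step 5: ref 4 -> HIT, frames=[1,4] (faults so far: 4)
  step 6: ref 1 -> HIT, frames=[1,4] (faults so far: 4)
  step 7: ref 1 -> HIT, frames=[1,4] (faults so far: 4)
  step 8: ref 3 -> FAULT, evict 1, frames=[3,4] (faults so far: 5)
  step 9: ref 4 -> HIT, frames=[3,4] (faults so far: 5)
  step 10: ref 3 -> HIT, frames=[3,4] (faults so far: 5)
  step 11: ref 4 -> HIT, frames=[3,4] (faults so far: 5)
  step 12: ref 3 -> HIT, frames=[3,4] (faults so far: 5)
  step 13: ref 3 -> HIT, frames=[3,4] (faults so far: 5)
  step 14: ref 2 -> FAULT, evict 3, frames=[2,4] (faults so far: 6)
  step 15: ref 2 -> HIT, frames=[2,4] (faults so far: 6)
  Optimal total faults: 6

Answer: 8 8 6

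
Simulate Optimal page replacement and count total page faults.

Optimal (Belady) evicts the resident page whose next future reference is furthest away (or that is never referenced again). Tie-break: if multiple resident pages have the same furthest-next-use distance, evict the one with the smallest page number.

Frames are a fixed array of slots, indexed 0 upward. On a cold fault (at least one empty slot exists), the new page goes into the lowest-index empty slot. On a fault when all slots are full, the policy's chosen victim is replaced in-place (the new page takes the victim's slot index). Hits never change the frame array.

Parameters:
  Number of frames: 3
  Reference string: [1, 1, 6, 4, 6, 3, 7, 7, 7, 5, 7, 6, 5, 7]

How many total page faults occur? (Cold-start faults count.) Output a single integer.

Answer: 6

Derivation:
Step 0: ref 1 → FAULT, frames=[1,-,-]
Step 1: ref 1 → HIT, frames=[1,-,-]
Step 2: ref 6 → FAULT, frames=[1,6,-]
Step 3: ref 4 → FAULT, frames=[1,6,4]
Step 4: ref 6 → HIT, frames=[1,6,4]
Step 5: ref 3 → FAULT (evict 1), frames=[3,6,4]
Step 6: ref 7 → FAULT (evict 3), frames=[7,6,4]
Step 7: ref 7 → HIT, frames=[7,6,4]
Step 8: ref 7 → HIT, frames=[7,6,4]
Step 9: ref 5 → FAULT (evict 4), frames=[7,6,5]
Step 10: ref 7 → HIT, frames=[7,6,5]
Step 11: ref 6 → HIT, frames=[7,6,5]
Step 12: ref 5 → HIT, frames=[7,6,5]
Step 13: ref 7 → HIT, frames=[7,6,5]
Total faults: 6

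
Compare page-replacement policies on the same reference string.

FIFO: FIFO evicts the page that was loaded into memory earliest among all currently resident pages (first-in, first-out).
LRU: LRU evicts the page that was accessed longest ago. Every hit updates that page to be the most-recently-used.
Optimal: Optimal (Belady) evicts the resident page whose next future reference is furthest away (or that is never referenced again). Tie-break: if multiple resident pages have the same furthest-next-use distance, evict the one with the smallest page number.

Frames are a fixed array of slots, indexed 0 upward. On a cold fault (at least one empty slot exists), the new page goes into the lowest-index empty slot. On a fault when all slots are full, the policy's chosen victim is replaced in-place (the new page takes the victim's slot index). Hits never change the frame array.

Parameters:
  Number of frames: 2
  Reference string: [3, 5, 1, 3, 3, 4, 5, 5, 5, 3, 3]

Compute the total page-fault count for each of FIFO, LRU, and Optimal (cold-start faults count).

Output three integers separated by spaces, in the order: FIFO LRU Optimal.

--- FIFO ---
  step 0: ref 3 -> FAULT, frames=[3,-] (faults so far: 1)
  step 1: ref 5 -> FAULT, frames=[3,5] (faults so far: 2)
  step 2: ref 1 -> FAULT, evict 3, frames=[1,5] (faults so far: 3)
  step 3: ref 3 -> FAULT, evict 5, frames=[1,3] (faults so far: 4)
  step 4: ref 3 -> HIT, frames=[1,3] (faults so far: 4)
  step 5: ref 4 -> FAULT, evict 1, frames=[4,3] (faults so far: 5)
  step 6: ref 5 -> FAULT, evict 3, frames=[4,5] (faults so far: 6)
  step 7: ref 5 -> HIT, frames=[4,5] (faults so far: 6)
  step 8: ref 5 -> HIT, frames=[4,5] (faults so far: 6)
  step 9: ref 3 -> FAULT, evict 4, frames=[3,5] (faults so far: 7)
  step 10: ref 3 -> HIT, frames=[3,5] (faults so far: 7)
  FIFO total faults: 7
--- LRU ---
  step 0: ref 3 -> FAULT, frames=[3,-] (faults so far: 1)
  step 1: ref 5 -> FAULT, frames=[3,5] (faults so far: 2)
  step 2: ref 1 -> FAULT, evict 3, frames=[1,5] (faults so far: 3)
  step 3: ref 3 -> FAULT, evict 5, frames=[1,3] (faults so far: 4)
  step 4: ref 3 -> HIT, frames=[1,3] (faults so far: 4)
  step 5: ref 4 -> FAULT, evict 1, frames=[4,3] (faults so far: 5)
  step 6: ref 5 -> FAULT, evict 3, frames=[4,5] (faults so far: 6)
  step 7: ref 5 -> HIT, frames=[4,5] (faults so far: 6)
  step 8: ref 5 -> HIT, frames=[4,5] (faults so far: 6)
  step 9: ref 3 -> FAULT, evict 4, frames=[3,5] (faults so far: 7)
  step 10: ref 3 -> HIT, frames=[3,5] (faults so far: 7)
  LRU total faults: 7
--- Optimal ---
  step 0: ref 3 -> FAULT, frames=[3,-] (faults so far: 1)
  step 1: ref 5 -> FAULT, frames=[3,5] (faults so far: 2)
  step 2: ref 1 -> FAULT, evict 5, frames=[3,1] (faults so far: 3)
  step 3: ref 3 -> HIT, frames=[3,1] (faults so far: 3)
  step 4: ref 3 -> HIT, frames=[3,1] (faults so far: 3)
  step 5: ref 4 -> FAULT, evict 1, frames=[3,4] (faults so far: 4)
  step 6: ref 5 -> FAULT, evict 4, frames=[3,5] (faults so far: 5)
  step 7: ref 5 -> HIT, frames=[3,5] (faults so far: 5)
  step 8: ref 5 -> HIT, frames=[3,5] (faults so far: 5)
  step 9: ref 3 -> HIT, frames=[3,5] (faults so far: 5)
  step 10: ref 3 -> HIT, frames=[3,5] (faults so far: 5)
  Optimal total faults: 5

Answer: 7 7 5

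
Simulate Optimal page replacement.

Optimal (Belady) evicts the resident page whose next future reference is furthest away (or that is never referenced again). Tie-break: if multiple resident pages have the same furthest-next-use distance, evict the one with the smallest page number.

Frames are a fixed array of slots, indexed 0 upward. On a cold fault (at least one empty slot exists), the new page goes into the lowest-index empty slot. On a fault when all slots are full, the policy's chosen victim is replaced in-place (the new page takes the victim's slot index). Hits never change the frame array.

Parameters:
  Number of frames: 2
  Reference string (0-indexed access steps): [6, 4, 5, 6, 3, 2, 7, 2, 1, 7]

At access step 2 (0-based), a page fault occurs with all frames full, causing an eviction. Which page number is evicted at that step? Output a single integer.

Step 0: ref 6 -> FAULT, frames=[6,-]
Step 1: ref 4 -> FAULT, frames=[6,4]
Step 2: ref 5 -> FAULT, evict 4, frames=[6,5]
At step 2: evicted page 4

Answer: 4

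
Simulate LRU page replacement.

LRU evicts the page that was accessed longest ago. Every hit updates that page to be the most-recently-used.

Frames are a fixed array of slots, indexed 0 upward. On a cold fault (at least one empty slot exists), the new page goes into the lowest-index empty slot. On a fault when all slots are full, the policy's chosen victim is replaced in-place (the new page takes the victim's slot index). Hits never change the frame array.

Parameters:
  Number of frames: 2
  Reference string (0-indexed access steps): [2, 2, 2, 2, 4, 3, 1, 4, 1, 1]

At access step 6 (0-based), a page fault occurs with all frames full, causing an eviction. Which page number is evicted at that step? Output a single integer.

Answer: 4

Derivation:
Step 0: ref 2 -> FAULT, frames=[2,-]
Step 1: ref 2 -> HIT, frames=[2,-]
Step 2: ref 2 -> HIT, frames=[2,-]
Step 3: ref 2 -> HIT, frames=[2,-]
Step 4: ref 4 -> FAULT, frames=[2,4]
Step 5: ref 3 -> FAULT, evict 2, frames=[3,4]
Step 6: ref 1 -> FAULT, evict 4, frames=[3,1]
At step 6: evicted page 4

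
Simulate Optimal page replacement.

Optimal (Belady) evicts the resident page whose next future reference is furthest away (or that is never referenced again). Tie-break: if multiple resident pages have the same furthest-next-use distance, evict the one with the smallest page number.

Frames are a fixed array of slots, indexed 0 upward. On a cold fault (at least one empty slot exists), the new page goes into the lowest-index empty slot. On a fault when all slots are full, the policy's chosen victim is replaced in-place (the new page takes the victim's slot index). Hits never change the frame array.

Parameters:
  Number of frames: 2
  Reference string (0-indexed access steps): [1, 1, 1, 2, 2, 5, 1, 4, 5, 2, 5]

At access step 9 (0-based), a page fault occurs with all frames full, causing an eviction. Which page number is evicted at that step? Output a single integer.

Answer: 4

Derivation:
Step 0: ref 1 -> FAULT, frames=[1,-]
Step 1: ref 1 -> HIT, frames=[1,-]
Step 2: ref 1 -> HIT, frames=[1,-]
Step 3: ref 2 -> FAULT, frames=[1,2]
Step 4: ref 2 -> HIT, frames=[1,2]
Step 5: ref 5 -> FAULT, evict 2, frames=[1,5]
Step 6: ref 1 -> HIT, frames=[1,5]
Step 7: ref 4 -> FAULT, evict 1, frames=[4,5]
Step 8: ref 5 -> HIT, frames=[4,5]
Step 9: ref 2 -> FAULT, evict 4, frames=[2,5]
At step 9: evicted page 4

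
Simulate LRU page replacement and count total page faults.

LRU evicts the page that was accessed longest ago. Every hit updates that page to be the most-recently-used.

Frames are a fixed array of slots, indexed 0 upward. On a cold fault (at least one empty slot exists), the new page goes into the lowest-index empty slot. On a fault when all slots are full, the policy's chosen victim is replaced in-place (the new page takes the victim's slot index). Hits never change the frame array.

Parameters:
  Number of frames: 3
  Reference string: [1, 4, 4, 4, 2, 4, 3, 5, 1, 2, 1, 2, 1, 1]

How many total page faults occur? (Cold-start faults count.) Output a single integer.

Answer: 7

Derivation:
Step 0: ref 1 → FAULT, frames=[1,-,-]
Step 1: ref 4 → FAULT, frames=[1,4,-]
Step 2: ref 4 → HIT, frames=[1,4,-]
Step 3: ref 4 → HIT, frames=[1,4,-]
Step 4: ref 2 → FAULT, frames=[1,4,2]
Step 5: ref 4 → HIT, frames=[1,4,2]
Step 6: ref 3 → FAULT (evict 1), frames=[3,4,2]
Step 7: ref 5 → FAULT (evict 2), frames=[3,4,5]
Step 8: ref 1 → FAULT (evict 4), frames=[3,1,5]
Step 9: ref 2 → FAULT (evict 3), frames=[2,1,5]
Step 10: ref 1 → HIT, frames=[2,1,5]
Step 11: ref 2 → HIT, frames=[2,1,5]
Step 12: ref 1 → HIT, frames=[2,1,5]
Step 13: ref 1 → HIT, frames=[2,1,5]
Total faults: 7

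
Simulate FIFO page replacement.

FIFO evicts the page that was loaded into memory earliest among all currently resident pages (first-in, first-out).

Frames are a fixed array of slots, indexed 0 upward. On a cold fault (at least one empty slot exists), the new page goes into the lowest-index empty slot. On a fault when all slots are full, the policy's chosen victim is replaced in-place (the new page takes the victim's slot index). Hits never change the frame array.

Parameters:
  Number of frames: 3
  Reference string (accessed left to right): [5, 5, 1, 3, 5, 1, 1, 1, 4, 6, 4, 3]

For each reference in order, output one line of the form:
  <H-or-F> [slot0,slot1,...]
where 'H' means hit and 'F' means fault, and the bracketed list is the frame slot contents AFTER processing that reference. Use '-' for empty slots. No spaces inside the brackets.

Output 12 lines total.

F [5,-,-]
H [5,-,-]
F [5,1,-]
F [5,1,3]
H [5,1,3]
H [5,1,3]
H [5,1,3]
H [5,1,3]
F [4,1,3]
F [4,6,3]
H [4,6,3]
H [4,6,3]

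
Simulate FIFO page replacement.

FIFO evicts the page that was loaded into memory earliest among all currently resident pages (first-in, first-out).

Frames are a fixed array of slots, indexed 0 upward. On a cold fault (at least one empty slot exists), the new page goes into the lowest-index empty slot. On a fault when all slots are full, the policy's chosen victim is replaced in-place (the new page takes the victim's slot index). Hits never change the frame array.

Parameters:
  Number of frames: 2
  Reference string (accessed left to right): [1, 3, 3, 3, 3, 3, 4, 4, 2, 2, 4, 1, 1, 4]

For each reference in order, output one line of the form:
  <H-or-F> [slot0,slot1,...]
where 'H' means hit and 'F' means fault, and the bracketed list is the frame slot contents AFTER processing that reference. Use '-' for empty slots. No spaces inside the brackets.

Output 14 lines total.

F [1,-]
F [1,3]
H [1,3]
H [1,3]
H [1,3]
H [1,3]
F [4,3]
H [4,3]
F [4,2]
H [4,2]
H [4,2]
F [1,2]
H [1,2]
F [1,4]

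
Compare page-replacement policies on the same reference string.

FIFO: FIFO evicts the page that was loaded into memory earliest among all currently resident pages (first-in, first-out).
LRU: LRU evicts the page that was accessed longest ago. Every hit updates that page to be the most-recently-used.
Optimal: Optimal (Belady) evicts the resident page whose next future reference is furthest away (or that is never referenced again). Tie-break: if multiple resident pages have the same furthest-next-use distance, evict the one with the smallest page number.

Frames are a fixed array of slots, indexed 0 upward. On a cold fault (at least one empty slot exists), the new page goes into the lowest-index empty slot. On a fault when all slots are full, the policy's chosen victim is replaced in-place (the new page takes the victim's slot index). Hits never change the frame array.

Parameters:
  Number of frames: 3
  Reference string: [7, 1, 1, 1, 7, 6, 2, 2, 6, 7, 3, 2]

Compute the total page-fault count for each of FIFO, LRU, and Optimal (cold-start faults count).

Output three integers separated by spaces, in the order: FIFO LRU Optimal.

Answer: 6 6 5

Derivation:
--- FIFO ---
  step 0: ref 7 -> FAULT, frames=[7,-,-] (faults so far: 1)
  step 1: ref 1 -> FAULT, frames=[7,1,-] (faults so far: 2)
  step 2: ref 1 -> HIT, frames=[7,1,-] (faults so far: 2)
  step 3: ref 1 -> HIT, frames=[7,1,-] (faults so far: 2)
  step 4: ref 7 -> HIT, frames=[7,1,-] (faults so far: 2)
  step 5: ref 6 -> FAULT, frames=[7,1,6] (faults so far: 3)
  step 6: ref 2 -> FAULT, evict 7, frames=[2,1,6] (faults so far: 4)
  step 7: ref 2 -> HIT, frames=[2,1,6] (faults so far: 4)
  step 8: ref 6 -> HIT, frames=[2,1,6] (faults so far: 4)
  step 9: ref 7 -> FAULT, evict 1, frames=[2,7,6] (faults so far: 5)
  step 10: ref 3 -> FAULT, evict 6, frames=[2,7,3] (faults so far: 6)
  step 11: ref 2 -> HIT, frames=[2,7,3] (faults so far: 6)
  FIFO total faults: 6
--- LRU ---
  step 0: ref 7 -> FAULT, frames=[7,-,-] (faults so far: 1)
  step 1: ref 1 -> FAULT, frames=[7,1,-] (faults so far: 2)
  step 2: ref 1 -> HIT, frames=[7,1,-] (faults so far: 2)
  step 3: ref 1 -> HIT, frames=[7,1,-] (faults so far: 2)
  step 4: ref 7 -> HIT, frames=[7,1,-] (faults so far: 2)
  step 5: ref 6 -> FAULT, frames=[7,1,6] (faults so far: 3)
  step 6: ref 2 -> FAULT, evict 1, frames=[7,2,6] (faults so far: 4)
  step 7: ref 2 -> HIT, frames=[7,2,6] (faults so far: 4)
  step 8: ref 6 -> HIT, frames=[7,2,6] (faults so far: 4)
  step 9: ref 7 -> HIT, frames=[7,2,6] (faults so far: 4)
  step 10: ref 3 -> FAULT, evict 2, frames=[7,3,6] (faults so far: 5)
  step 11: ref 2 -> FAULT, evict 6, frames=[7,3,2] (faults so far: 6)
  LRU total faults: 6
--- Optimal ---
  step 0: ref 7 -> FAULT, frames=[7,-,-] (faults so far: 1)
  step 1: ref 1 -> FAULT, frames=[7,1,-] (faults so far: 2)
  step 2: ref 1 -> HIT, frames=[7,1,-] (faults so far: 2)
  step 3: ref 1 -> HIT, frames=[7,1,-] (faults so far: 2)
  step 4: ref 7 -> HIT, frames=[7,1,-] (faults so far: 2)
  step 5: ref 6 -> FAULT, frames=[7,1,6] (faults so far: 3)
  step 6: ref 2 -> FAULT, evict 1, frames=[7,2,6] (faults so far: 4)
  step 7: ref 2 -> HIT, frames=[7,2,6] (faults so far: 4)
  step 8: ref 6 -> HIT, frames=[7,2,6] (faults so far: 4)
  step 9: ref 7 -> HIT, frames=[7,2,6] (faults so far: 4)
  step 10: ref 3 -> FAULT, evict 6, frames=[7,2,3] (faults so far: 5)
  step 11: ref 2 -> HIT, frames=[7,2,3] (faults so far: 5)
  Optimal total faults: 5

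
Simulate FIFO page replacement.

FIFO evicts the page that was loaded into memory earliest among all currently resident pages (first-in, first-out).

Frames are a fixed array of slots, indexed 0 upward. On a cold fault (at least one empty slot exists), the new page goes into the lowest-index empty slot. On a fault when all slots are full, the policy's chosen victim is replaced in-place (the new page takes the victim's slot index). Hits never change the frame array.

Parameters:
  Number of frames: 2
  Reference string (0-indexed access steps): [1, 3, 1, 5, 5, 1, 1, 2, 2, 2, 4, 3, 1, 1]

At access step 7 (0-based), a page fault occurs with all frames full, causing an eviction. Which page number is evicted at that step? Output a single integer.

Answer: 5

Derivation:
Step 0: ref 1 -> FAULT, frames=[1,-]
Step 1: ref 3 -> FAULT, frames=[1,3]
Step 2: ref 1 -> HIT, frames=[1,3]
Step 3: ref 5 -> FAULT, evict 1, frames=[5,3]
Step 4: ref 5 -> HIT, frames=[5,3]
Step 5: ref 1 -> FAULT, evict 3, frames=[5,1]
Step 6: ref 1 -> HIT, frames=[5,1]
Step 7: ref 2 -> FAULT, evict 5, frames=[2,1]
At step 7: evicted page 5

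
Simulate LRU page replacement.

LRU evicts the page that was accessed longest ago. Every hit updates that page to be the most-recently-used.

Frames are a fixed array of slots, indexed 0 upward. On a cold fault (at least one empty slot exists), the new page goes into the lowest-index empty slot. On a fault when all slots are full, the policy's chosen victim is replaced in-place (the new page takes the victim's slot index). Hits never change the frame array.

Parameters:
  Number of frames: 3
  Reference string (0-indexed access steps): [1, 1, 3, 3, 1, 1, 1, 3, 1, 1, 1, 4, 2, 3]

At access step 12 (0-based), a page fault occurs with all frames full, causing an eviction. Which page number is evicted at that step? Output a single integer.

Step 0: ref 1 -> FAULT, frames=[1,-,-]
Step 1: ref 1 -> HIT, frames=[1,-,-]
Step 2: ref 3 -> FAULT, frames=[1,3,-]
Step 3: ref 3 -> HIT, frames=[1,3,-]
Step 4: ref 1 -> HIT, frames=[1,3,-]
Step 5: ref 1 -> HIT, frames=[1,3,-]
Step 6: ref 1 -> HIT, frames=[1,3,-]
Step 7: ref 3 -> HIT, frames=[1,3,-]
Step 8: ref 1 -> HIT, frames=[1,3,-]
Step 9: ref 1 -> HIT, frames=[1,3,-]
Step 10: ref 1 -> HIT, frames=[1,3,-]
Step 11: ref 4 -> FAULT, frames=[1,3,4]
Step 12: ref 2 -> FAULT, evict 3, frames=[1,2,4]
At step 12: evicted page 3

Answer: 3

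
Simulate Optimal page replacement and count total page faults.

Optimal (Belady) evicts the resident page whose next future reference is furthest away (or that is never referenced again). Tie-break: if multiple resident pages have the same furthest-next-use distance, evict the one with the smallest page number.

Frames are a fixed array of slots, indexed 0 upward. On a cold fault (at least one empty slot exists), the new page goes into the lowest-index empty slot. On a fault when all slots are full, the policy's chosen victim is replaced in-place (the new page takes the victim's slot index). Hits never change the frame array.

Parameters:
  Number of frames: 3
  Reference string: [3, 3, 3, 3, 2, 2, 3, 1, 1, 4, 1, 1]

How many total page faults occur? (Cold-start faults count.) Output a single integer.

Step 0: ref 3 → FAULT, frames=[3,-,-]
Step 1: ref 3 → HIT, frames=[3,-,-]
Step 2: ref 3 → HIT, frames=[3,-,-]
Step 3: ref 3 → HIT, frames=[3,-,-]
Step 4: ref 2 → FAULT, frames=[3,2,-]
Step 5: ref 2 → HIT, frames=[3,2,-]
Step 6: ref 3 → HIT, frames=[3,2,-]
Step 7: ref 1 → FAULT, frames=[3,2,1]
Step 8: ref 1 → HIT, frames=[3,2,1]
Step 9: ref 4 → FAULT (evict 2), frames=[3,4,1]
Step 10: ref 1 → HIT, frames=[3,4,1]
Step 11: ref 1 → HIT, frames=[3,4,1]
Total faults: 4

Answer: 4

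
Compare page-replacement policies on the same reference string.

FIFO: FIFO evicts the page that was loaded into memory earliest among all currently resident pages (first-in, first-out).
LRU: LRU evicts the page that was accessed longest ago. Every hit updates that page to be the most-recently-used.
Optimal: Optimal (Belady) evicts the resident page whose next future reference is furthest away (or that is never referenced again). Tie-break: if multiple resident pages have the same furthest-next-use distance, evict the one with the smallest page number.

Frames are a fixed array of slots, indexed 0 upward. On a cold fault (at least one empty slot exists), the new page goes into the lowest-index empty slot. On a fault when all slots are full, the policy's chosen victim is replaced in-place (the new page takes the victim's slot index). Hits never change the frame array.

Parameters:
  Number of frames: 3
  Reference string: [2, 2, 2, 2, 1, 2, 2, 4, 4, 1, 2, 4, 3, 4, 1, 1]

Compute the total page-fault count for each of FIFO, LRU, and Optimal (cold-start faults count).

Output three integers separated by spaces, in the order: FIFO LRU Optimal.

--- FIFO ---
  step 0: ref 2 -> FAULT, frames=[2,-,-] (faults so far: 1)
  step 1: ref 2 -> HIT, frames=[2,-,-] (faults so far: 1)
  step 2: ref 2 -> HIT, frames=[2,-,-] (faults so far: 1)
  step 3: ref 2 -> HIT, frames=[2,-,-] (faults so far: 1)
  step 4: ref 1 -> FAULT, frames=[2,1,-] (faults so far: 2)
  step 5: ref 2 -> HIT, frames=[2,1,-] (faults so far: 2)
  step 6: ref 2 -> HIT, frames=[2,1,-] (faults so far: 2)
  step 7: ref 4 -> FAULT, frames=[2,1,4] (faults so far: 3)
  step 8: ref 4 -> HIT, frames=[2,1,4] (faults so far: 3)
  step 9: ref 1 -> HIT, frames=[2,1,4] (faults so far: 3)
  step 10: ref 2 -> HIT, frames=[2,1,4] (faults so far: 3)
  step 11: ref 4 -> HIT, frames=[2,1,4] (faults so far: 3)
  step 12: ref 3 -> FAULT, evict 2, frames=[3,1,4] (faults so far: 4)
  step 13: ref 4 -> HIT, frames=[3,1,4] (faults so far: 4)
  step 14: ref 1 -> HIT, frames=[3,1,4] (faults so far: 4)
  step 15: ref 1 -> HIT, frames=[3,1,4] (faults so far: 4)
  FIFO total faults: 4
--- LRU ---
  step 0: ref 2 -> FAULT, frames=[2,-,-] (faults so far: 1)
  step 1: ref 2 -> HIT, frames=[2,-,-] (faults so far: 1)
  step 2: ref 2 -> HIT, frames=[2,-,-] (faults so far: 1)
  step 3: ref 2 -> HIT, frames=[2,-,-] (faults so far: 1)
  step 4: ref 1 -> FAULT, frames=[2,1,-] (faults so far: 2)
  step 5: ref 2 -> HIT, frames=[2,1,-] (faults so far: 2)
  step 6: ref 2 -> HIT, frames=[2,1,-] (faults so far: 2)
  step 7: ref 4 -> FAULT, frames=[2,1,4] (faults so far: 3)
  step 8: ref 4 -> HIT, frames=[2,1,4] (faults so far: 3)
  step 9: ref 1 -> HIT, frames=[2,1,4] (faults so far: 3)
  step 10: ref 2 -> HIT, frames=[2,1,4] (faults so far: 3)
  step 11: ref 4 -> HIT, frames=[2,1,4] (faults so far: 3)
  step 12: ref 3 -> FAULT, evict 1, frames=[2,3,4] (faults so far: 4)
  step 13: ref 4 -> HIT, frames=[2,3,4] (faults so far: 4)
  step 14: ref 1 -> FAULT, evict 2, frames=[1,3,4] (faults so far: 5)
  step 15: ref 1 -> HIT, frames=[1,3,4] (faults so far: 5)
  LRU total faults: 5
--- Optimal ---
  step 0: ref 2 -> FAULT, frames=[2,-,-] (faults so far: 1)
  step 1: ref 2 -> HIT, frames=[2,-,-] (faults so far: 1)
  step 2: ref 2 -> HIT, frames=[2,-,-] (faults so far: 1)
  step 3: ref 2 -> HIT, frames=[2,-,-] (faults so far: 1)
  step 4: ref 1 -> FAULT, frames=[2,1,-] (faults so far: 2)
  step 5: ref 2 -> HIT, frames=[2,1,-] (faults so far: 2)
  step 6: ref 2 -> HIT, frames=[2,1,-] (faults so far: 2)
  step 7: ref 4 -> FAULT, frames=[2,1,4] (faults so far: 3)
  step 8: ref 4 -> HIT, frames=[2,1,4] (faults so far: 3)
  step 9: ref 1 -> HIT, frames=[2,1,4] (faults so far: 3)
  step 10: ref 2 -> HIT, frames=[2,1,4] (faults so far: 3)
  step 11: ref 4 -> HIT, frames=[2,1,4] (faults so far: 3)
  step 12: ref 3 -> FAULT, evict 2, frames=[3,1,4] (faults so far: 4)
  step 13: ref 4 -> HIT, frames=[3,1,4] (faults so far: 4)
  step 14: ref 1 -> HIT, frames=[3,1,4] (faults so far: 4)
  step 15: ref 1 -> HIT, frames=[3,1,4] (faults so far: 4)
  Optimal total faults: 4

Answer: 4 5 4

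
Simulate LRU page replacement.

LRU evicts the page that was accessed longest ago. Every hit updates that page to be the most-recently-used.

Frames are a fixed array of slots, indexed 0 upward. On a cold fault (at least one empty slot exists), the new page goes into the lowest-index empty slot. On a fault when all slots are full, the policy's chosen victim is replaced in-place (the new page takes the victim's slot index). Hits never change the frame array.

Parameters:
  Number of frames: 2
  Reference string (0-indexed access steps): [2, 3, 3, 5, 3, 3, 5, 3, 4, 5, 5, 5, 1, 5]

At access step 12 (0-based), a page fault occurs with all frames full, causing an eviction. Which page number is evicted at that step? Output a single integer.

Answer: 4

Derivation:
Step 0: ref 2 -> FAULT, frames=[2,-]
Step 1: ref 3 -> FAULT, frames=[2,3]
Step 2: ref 3 -> HIT, frames=[2,3]
Step 3: ref 5 -> FAULT, evict 2, frames=[5,3]
Step 4: ref 3 -> HIT, frames=[5,3]
Step 5: ref 3 -> HIT, frames=[5,3]
Step 6: ref 5 -> HIT, frames=[5,3]
Step 7: ref 3 -> HIT, frames=[5,3]
Step 8: ref 4 -> FAULT, evict 5, frames=[4,3]
Step 9: ref 5 -> FAULT, evict 3, frames=[4,5]
Step 10: ref 5 -> HIT, frames=[4,5]
Step 11: ref 5 -> HIT, frames=[4,5]
Step 12: ref 1 -> FAULT, evict 4, frames=[1,5]
At step 12: evicted page 4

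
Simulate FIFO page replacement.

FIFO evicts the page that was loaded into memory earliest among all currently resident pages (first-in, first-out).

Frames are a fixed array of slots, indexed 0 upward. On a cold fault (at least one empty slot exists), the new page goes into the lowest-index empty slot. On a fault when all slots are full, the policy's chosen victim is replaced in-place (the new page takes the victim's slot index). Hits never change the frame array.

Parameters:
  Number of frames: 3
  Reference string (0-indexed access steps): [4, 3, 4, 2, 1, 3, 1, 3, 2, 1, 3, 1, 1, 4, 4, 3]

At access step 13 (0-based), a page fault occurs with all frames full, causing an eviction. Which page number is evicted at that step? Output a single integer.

Answer: 3

Derivation:
Step 0: ref 4 -> FAULT, frames=[4,-,-]
Step 1: ref 3 -> FAULT, frames=[4,3,-]
Step 2: ref 4 -> HIT, frames=[4,3,-]
Step 3: ref 2 -> FAULT, frames=[4,3,2]
Step 4: ref 1 -> FAULT, evict 4, frames=[1,3,2]
Step 5: ref 3 -> HIT, frames=[1,3,2]
Step 6: ref 1 -> HIT, frames=[1,3,2]
Step 7: ref 3 -> HIT, frames=[1,3,2]
Step 8: ref 2 -> HIT, frames=[1,3,2]
Step 9: ref 1 -> HIT, frames=[1,3,2]
Step 10: ref 3 -> HIT, frames=[1,3,2]
Step 11: ref 1 -> HIT, frames=[1,3,2]
Step 12: ref 1 -> HIT, frames=[1,3,2]
Step 13: ref 4 -> FAULT, evict 3, frames=[1,4,2]
At step 13: evicted page 3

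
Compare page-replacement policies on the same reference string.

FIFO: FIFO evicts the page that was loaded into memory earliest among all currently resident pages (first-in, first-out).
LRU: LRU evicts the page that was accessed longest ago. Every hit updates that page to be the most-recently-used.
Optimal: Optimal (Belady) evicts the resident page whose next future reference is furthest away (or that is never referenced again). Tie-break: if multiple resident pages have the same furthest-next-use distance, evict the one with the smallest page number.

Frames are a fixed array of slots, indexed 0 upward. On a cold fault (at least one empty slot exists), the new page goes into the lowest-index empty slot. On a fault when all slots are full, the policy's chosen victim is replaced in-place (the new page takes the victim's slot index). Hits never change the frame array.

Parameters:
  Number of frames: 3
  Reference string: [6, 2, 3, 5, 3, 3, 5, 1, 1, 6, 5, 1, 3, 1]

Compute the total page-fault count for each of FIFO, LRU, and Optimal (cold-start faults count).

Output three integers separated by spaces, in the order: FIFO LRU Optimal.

--- FIFO ---
  step 0: ref 6 -> FAULT, frames=[6,-,-] (faults so far: 1)
  step 1: ref 2 -> FAULT, frames=[6,2,-] (faults so far: 2)
  step 2: ref 3 -> FAULT, frames=[6,2,3] (faults so far: 3)
  step 3: ref 5 -> FAULT, evict 6, frames=[5,2,3] (faults so far: 4)
  step 4: ref 3 -> HIT, frames=[5,2,3] (faults so far: 4)
  step 5: ref 3 -> HIT, frames=[5,2,3] (faults so far: 4)
  step 6: ref 5 -> HIT, frames=[5,2,3] (faults so far: 4)
  step 7: ref 1 -> FAULT, evict 2, frames=[5,1,3] (faults so far: 5)
  step 8: ref 1 -> HIT, frames=[5,1,3] (faults so far: 5)
  step 9: ref 6 -> FAULT, evict 3, frames=[5,1,6] (faults so far: 6)
  step 10: ref 5 -> HIT, frames=[5,1,6] (faults so far: 6)
  step 11: ref 1 -> HIT, frames=[5,1,6] (faults so far: 6)
  step 12: ref 3 -> FAULT, evict 5, frames=[3,1,6] (faults so far: 7)
  step 13: ref 1 -> HIT, frames=[3,1,6] (faults so far: 7)
  FIFO total faults: 7
--- LRU ---
  step 0: ref 6 -> FAULT, frames=[6,-,-] (faults so far: 1)
  step 1: ref 2 -> FAULT, frames=[6,2,-] (faults so far: 2)
  step 2: ref 3 -> FAULT, frames=[6,2,3] (faults so far: 3)
  step 3: ref 5 -> FAULT, evict 6, frames=[5,2,3] (faults so far: 4)
  step 4: ref 3 -> HIT, frames=[5,2,3] (faults so far: 4)
  step 5: ref 3 -> HIT, frames=[5,2,3] (faults so far: 4)
  step 6: ref 5 -> HIT, frames=[5,2,3] (faults so far: 4)
  step 7: ref 1 -> FAULT, evict 2, frames=[5,1,3] (faults so far: 5)
  step 8: ref 1 -> HIT, frames=[5,1,3] (faults so far: 5)
  step 9: ref 6 -> FAULT, evict 3, frames=[5,1,6] (faults so far: 6)
  step 10: ref 5 -> HIT, frames=[5,1,6] (faults so far: 6)
  step 11: ref 1 -> HIT, frames=[5,1,6] (faults so far: 6)
  step 12: ref 3 -> FAULT, evict 6, frames=[5,1,3] (faults so far: 7)
  step 13: ref 1 -> HIT, frames=[5,1,3] (faults so far: 7)
  LRU total faults: 7
--- Optimal ---
  step 0: ref 6 -> FAULT, frames=[6,-,-] (faults so far: 1)
  step 1: ref 2 -> FAULT, frames=[6,2,-] (faults so far: 2)
  step 2: ref 3 -> FAULT, frames=[6,2,3] (faults so far: 3)
  step 3: ref 5 -> FAULT, evict 2, frames=[6,5,3] (faults so far: 4)
  step 4: ref 3 -> HIT, frames=[6,5,3] (faults so far: 4)
  step 5: ref 3 -> HIT, frames=[6,5,3] (faults so far: 4)
  step 6: ref 5 -> HIT, frames=[6,5,3] (faults so far: 4)
  step 7: ref 1 -> FAULT, evict 3, frames=[6,5,1] (faults so far: 5)
  step 8: ref 1 -> HIT, frames=[6,5,1] (faults so far: 5)
  step 9: ref 6 -> HIT, frames=[6,5,1] (faults so far: 5)
  step 10: ref 5 -> HIT, frames=[6,5,1] (faults so far: 5)
  step 11: ref 1 -> HIT, frames=[6,5,1] (faults so far: 5)
  step 12: ref 3 -> FAULT, evict 5, frames=[6,3,1] (faults so far: 6)
  step 13: ref 1 -> HIT, frames=[6,3,1] (faults so far: 6)
  Optimal total faults: 6

Answer: 7 7 6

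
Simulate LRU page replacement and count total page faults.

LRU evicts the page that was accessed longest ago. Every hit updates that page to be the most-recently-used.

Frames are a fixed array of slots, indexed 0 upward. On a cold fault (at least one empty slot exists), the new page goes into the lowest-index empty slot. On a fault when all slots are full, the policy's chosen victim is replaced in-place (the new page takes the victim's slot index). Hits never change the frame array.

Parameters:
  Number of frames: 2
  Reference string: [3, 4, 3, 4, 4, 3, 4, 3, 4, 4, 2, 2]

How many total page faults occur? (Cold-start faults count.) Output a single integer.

Step 0: ref 3 → FAULT, frames=[3,-]
Step 1: ref 4 → FAULT, frames=[3,4]
Step 2: ref 3 → HIT, frames=[3,4]
Step 3: ref 4 → HIT, frames=[3,4]
Step 4: ref 4 → HIT, frames=[3,4]
Step 5: ref 3 → HIT, frames=[3,4]
Step 6: ref 4 → HIT, frames=[3,4]
Step 7: ref 3 → HIT, frames=[3,4]
Step 8: ref 4 → HIT, frames=[3,4]
Step 9: ref 4 → HIT, frames=[3,4]
Step 10: ref 2 → FAULT (evict 3), frames=[2,4]
Step 11: ref 2 → HIT, frames=[2,4]
Total faults: 3

Answer: 3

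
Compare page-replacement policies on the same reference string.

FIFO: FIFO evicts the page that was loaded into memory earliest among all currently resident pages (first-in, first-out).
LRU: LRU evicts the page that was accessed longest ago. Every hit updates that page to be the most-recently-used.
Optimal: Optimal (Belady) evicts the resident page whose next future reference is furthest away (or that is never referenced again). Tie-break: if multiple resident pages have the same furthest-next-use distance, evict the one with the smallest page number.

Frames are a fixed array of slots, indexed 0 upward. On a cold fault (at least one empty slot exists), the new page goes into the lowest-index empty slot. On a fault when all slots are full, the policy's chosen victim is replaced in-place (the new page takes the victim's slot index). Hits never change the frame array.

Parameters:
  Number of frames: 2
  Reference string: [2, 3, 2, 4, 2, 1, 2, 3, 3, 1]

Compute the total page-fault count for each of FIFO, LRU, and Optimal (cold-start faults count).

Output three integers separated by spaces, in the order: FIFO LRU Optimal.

Answer: 6 6 5

Derivation:
--- FIFO ---
  step 0: ref 2 -> FAULT, frames=[2,-] (faults so far: 1)
  step 1: ref 3 -> FAULT, frames=[2,3] (faults so far: 2)
  step 2: ref 2 -> HIT, frames=[2,3] (faults so far: 2)
  step 3: ref 4 -> FAULT, evict 2, frames=[4,3] (faults so far: 3)
  step 4: ref 2 -> FAULT, evict 3, frames=[4,2] (faults so far: 4)
  step 5: ref 1 -> FAULT, evict 4, frames=[1,2] (faults so far: 5)
  step 6: ref 2 -> HIT, frames=[1,2] (faults so far: 5)
  step 7: ref 3 -> FAULT, evict 2, frames=[1,3] (faults so far: 6)
  step 8: ref 3 -> HIT, frames=[1,3] (faults so far: 6)
  step 9: ref 1 -> HIT, frames=[1,3] (faults so far: 6)
  FIFO total faults: 6
--- LRU ---
  step 0: ref 2 -> FAULT, frames=[2,-] (faults so far: 1)
  step 1: ref 3 -> FAULT, frames=[2,3] (faults so far: 2)
  step 2: ref 2 -> HIT, frames=[2,3] (faults so far: 2)
  step 3: ref 4 -> FAULT, evict 3, frames=[2,4] (faults so far: 3)
  step 4: ref 2 -> HIT, frames=[2,4] (faults so far: 3)
  step 5: ref 1 -> FAULT, evict 4, frames=[2,1] (faults so far: 4)
  step 6: ref 2 -> HIT, frames=[2,1] (faults so far: 4)
  step 7: ref 3 -> FAULT, evict 1, frames=[2,3] (faults so far: 5)
  step 8: ref 3 -> HIT, frames=[2,3] (faults so far: 5)
  step 9: ref 1 -> FAULT, evict 2, frames=[1,3] (faults so far: 6)
  LRU total faults: 6
--- Optimal ---
  step 0: ref 2 -> FAULT, frames=[2,-] (faults so far: 1)
  step 1: ref 3 -> FAULT, frames=[2,3] (faults so far: 2)
  step 2: ref 2 -> HIT, frames=[2,3] (faults so far: 2)
  step 3: ref 4 -> FAULT, evict 3, frames=[2,4] (faults so far: 3)
  step 4: ref 2 -> HIT, frames=[2,4] (faults so far: 3)
  step 5: ref 1 -> FAULT, evict 4, frames=[2,1] (faults so far: 4)
  step 6: ref 2 -> HIT, frames=[2,1] (faults so far: 4)
  step 7: ref 3 -> FAULT, evict 2, frames=[3,1] (faults so far: 5)
  step 8: ref 3 -> HIT, frames=[3,1] (faults so far: 5)
  step 9: ref 1 -> HIT, frames=[3,1] (faults so far: 5)
  Optimal total faults: 5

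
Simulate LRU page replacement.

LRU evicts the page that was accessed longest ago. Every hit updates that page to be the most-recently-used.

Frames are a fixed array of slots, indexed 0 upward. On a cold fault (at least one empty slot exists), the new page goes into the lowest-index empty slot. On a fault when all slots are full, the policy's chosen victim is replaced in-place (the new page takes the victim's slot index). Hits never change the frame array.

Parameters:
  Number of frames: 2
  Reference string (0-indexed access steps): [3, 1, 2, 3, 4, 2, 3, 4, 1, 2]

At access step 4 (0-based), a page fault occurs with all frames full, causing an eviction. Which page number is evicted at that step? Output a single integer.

Step 0: ref 3 -> FAULT, frames=[3,-]
Step 1: ref 1 -> FAULT, frames=[3,1]
Step 2: ref 2 -> FAULT, evict 3, frames=[2,1]
Step 3: ref 3 -> FAULT, evict 1, frames=[2,3]
Step 4: ref 4 -> FAULT, evict 2, frames=[4,3]
At step 4: evicted page 2

Answer: 2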